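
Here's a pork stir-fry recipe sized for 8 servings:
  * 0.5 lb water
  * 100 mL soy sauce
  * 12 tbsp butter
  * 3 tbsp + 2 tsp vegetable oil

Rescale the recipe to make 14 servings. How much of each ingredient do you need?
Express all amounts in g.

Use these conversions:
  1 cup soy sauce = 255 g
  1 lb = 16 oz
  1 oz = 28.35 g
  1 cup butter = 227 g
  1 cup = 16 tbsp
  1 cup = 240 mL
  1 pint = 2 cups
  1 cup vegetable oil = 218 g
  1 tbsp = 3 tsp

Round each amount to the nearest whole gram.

water: 397 g; soy sauce: 186 g; butter: 298 g; vegetable oil: 87 g

Scaling factor: 14/8 = 7/4 = 1.75.
water: 0.5 lb × 7/4 × 16 oz/lb × 28.35 g/oz ≈ 397 g
soy sauce: 100 mL × 7/4 ÷ 240 mL/cup × 255 g/cup ≈ 186 g
butter: 12 tbsp × 7/4 ÷ 16 tbsp/cup × 227 g/cup ≈ 298 g
vegetable oil: (3 tbsp + 2 tsp = 11/3 tbsp) × 7/4 ÷ 16 tbsp/cup × 218 g/cup ≈ 87 g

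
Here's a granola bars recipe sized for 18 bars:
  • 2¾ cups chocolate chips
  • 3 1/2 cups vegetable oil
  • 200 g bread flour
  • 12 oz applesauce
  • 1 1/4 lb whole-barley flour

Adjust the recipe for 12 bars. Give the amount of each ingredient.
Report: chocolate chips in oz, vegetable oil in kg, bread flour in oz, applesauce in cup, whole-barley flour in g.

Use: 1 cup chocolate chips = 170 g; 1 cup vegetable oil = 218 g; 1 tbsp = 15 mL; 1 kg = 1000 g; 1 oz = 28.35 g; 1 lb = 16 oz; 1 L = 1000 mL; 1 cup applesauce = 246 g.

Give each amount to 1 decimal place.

Scaling factor: 12/18 = 2/3.
chocolate chips: 2.75 cup × 2/3 × 170 g/cup ÷ 28.35 g/oz ≈ 11.0 oz
vegetable oil: 3.5 cup × 2/3 × 218 g/cup ÷ 1000 g/kg ≈ 0.5 kg
bread flour: 200 g × 2/3 ÷ 28.35 g/oz ≈ 4.7 oz
applesauce: 12 oz × 2/3 × 28.35 g/oz ÷ 246 g/cup ≈ 0.9 cup
whole-barley flour: 1.25 lb × 2/3 × 16 oz/lb × 28.35 g/oz = 378.0 g

chocolate chips: 11.0 oz; vegetable oil: 0.5 kg; bread flour: 4.7 oz; applesauce: 0.9 cup; whole-barley flour: 378.0 g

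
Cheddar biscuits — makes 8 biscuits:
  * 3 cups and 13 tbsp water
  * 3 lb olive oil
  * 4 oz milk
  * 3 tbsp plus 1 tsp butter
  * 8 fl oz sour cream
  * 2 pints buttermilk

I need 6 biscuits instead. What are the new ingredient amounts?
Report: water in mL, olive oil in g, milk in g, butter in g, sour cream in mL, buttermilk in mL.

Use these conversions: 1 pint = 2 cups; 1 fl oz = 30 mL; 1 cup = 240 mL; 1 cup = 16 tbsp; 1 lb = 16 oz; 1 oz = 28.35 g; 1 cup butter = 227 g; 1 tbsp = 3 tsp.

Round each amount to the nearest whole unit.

Scaling factor: 6/8 = 3/4 = 0.75.
water: (3 cup + 13 tbsp = 3.8125 cup) × 3/4 × 240 mL/cup ≈ 686 mL
olive oil: 3 lb × 3/4 × 16 oz/lb × 28.35 g/oz ≈ 1021 g
milk: 4 oz × 3/4 × 28.35 g/oz ≈ 85 g
butter: (3 tbsp + 1 tsp = 10/3 tbsp) × 3/4 ÷ 16 tbsp/cup × 227 g/cup ≈ 35 g
sour cream: 8 fl oz × 3/4 × 30 mL/fl oz = 180 mL
buttermilk: 2 pint × 3/4 × 2 cup/pint × 240 mL/cup = 720 mL

water: 686 mL; olive oil: 1021 g; milk: 85 g; butter: 35 g; sour cream: 180 mL; buttermilk: 720 mL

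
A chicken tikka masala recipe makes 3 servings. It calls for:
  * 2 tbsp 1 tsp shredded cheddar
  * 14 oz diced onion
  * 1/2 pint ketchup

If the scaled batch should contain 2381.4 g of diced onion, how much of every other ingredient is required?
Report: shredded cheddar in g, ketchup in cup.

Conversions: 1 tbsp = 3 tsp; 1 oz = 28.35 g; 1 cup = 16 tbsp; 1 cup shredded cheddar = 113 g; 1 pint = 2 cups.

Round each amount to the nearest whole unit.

The original recipe has 396.9 g of diced onion, so the scaling factor is 2381.4 ÷ 396.9 = 6.
shredded cheddar: (2 tbsp + 1 tsp = 7/3 tbsp) × 6 ÷ 16 tbsp/cup × 113 g/cup ≈ 99 g
ketchup: 0.5 pint × 6 × 2 cup/pint = 6 cup

shredded cheddar: 99 g; ketchup: 6 cup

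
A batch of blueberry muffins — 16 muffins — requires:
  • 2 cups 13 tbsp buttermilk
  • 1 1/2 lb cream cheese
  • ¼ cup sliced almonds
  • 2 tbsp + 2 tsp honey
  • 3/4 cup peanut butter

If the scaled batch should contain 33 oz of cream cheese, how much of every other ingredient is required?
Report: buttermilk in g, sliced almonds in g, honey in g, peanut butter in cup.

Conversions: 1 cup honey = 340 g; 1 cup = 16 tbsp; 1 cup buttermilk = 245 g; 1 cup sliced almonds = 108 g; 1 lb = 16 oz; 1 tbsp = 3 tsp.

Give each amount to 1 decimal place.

buttermilk: 947.5 g; sliced almonds: 37.1 g; honey: 77.9 g; peanut butter: 1.0 cup

The original recipe has 24 oz of cream cheese, so the scaling factor is 33 ÷ 24 = 11/8 = 1.375.
buttermilk: (2 cup + 13 tbsp = 2.8125 cup) × 11/8 × 245 g/cup ≈ 947.5 g
sliced almonds: 0.25 cup × 11/8 × 108 g/cup ≈ 37.1 g
honey: (2 tbsp + 2 tsp = 8/3 tbsp) × 11/8 ÷ 16 tbsp/cup × 340 g/cup ≈ 77.9 g
peanut butter: 0.75 cup × 11/8 ≈ 1.0 cup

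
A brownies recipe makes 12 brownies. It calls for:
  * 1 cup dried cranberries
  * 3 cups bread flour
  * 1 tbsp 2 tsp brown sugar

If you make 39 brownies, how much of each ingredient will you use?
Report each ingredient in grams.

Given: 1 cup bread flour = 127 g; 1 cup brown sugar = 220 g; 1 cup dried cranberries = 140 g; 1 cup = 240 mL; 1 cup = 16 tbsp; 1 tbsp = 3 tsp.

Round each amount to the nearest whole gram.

dried cranberries: 455 g; bread flour: 1238 g; brown sugar: 74 g

Scaling factor: 39/12 = 13/4 = 3.25.
dried cranberries: 1 cup × 13/4 × 140 g/cup = 455 g
bread flour: 3 cup × 13/4 × 127 g/cup ≈ 1238 g
brown sugar: (1 tbsp + 2 tsp = 5/3 tbsp) × 13/4 ÷ 16 tbsp/cup × 220 g/cup ≈ 74 g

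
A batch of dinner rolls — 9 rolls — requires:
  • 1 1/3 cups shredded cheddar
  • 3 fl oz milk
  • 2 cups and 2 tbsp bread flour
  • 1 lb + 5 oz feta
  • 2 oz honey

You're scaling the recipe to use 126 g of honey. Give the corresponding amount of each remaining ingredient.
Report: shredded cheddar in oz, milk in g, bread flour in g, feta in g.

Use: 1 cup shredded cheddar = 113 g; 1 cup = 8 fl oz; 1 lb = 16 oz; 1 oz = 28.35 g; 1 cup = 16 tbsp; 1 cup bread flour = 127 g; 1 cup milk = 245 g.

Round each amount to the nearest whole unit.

shredded cheddar: 12 oz; milk: 204 g; bread flour: 600 g; feta: 1323 g

The original recipe has 56.7 g of honey, so the scaling factor is 126 ÷ 56.7 = 20/9.
shredded cheddar: 4/3 cup × 20/9 × 113 g/cup ÷ 28.35 g/oz ≈ 12 oz
milk: 3 fl oz × 20/9 ÷ 8 fl oz/cup × 245 g/cup ≈ 204 g
bread flour: (2 cup + 2 tbsp = 2.125 cup) × 20/9 × 127 g/cup ≈ 600 g
feta: (1 lb + 5 oz = 1.3125 lb) × 20/9 × 16 oz/lb × 28.35 g/oz = 1323 g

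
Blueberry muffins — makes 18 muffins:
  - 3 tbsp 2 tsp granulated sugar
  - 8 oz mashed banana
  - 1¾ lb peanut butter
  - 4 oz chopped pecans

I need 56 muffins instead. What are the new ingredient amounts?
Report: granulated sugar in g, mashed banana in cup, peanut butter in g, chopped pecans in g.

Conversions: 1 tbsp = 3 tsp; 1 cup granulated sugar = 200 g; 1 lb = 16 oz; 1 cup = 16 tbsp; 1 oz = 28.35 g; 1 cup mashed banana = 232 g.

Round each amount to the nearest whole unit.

Scaling factor: 56/18 = 28/9.
granulated sugar: (3 tbsp + 2 tsp = 11/3 tbsp) × 28/9 ÷ 16 tbsp/cup × 200 g/cup ≈ 143 g
mashed banana: 8 oz × 28/9 × 28.35 g/oz ÷ 232 g/cup ≈ 3 cup
peanut butter: 1.75 lb × 28/9 × 16 oz/lb × 28.35 g/oz ≈ 2470 g
chopped pecans: 4 oz × 28/9 × 28.35 g/oz ≈ 353 g

granulated sugar: 143 g; mashed banana: 3 cup; peanut butter: 2470 g; chopped pecans: 353 g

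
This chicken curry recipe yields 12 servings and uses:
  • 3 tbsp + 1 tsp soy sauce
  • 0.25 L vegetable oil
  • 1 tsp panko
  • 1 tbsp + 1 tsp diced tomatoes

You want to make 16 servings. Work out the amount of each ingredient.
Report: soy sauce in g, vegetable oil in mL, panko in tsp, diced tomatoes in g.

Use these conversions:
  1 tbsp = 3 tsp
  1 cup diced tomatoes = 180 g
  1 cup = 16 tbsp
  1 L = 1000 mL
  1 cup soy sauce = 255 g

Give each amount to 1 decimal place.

Scaling factor: 16/12 = 4/3.
soy sauce: (3 tbsp + 1 tsp = 10/3 tbsp) × 4/3 ÷ 16 tbsp/cup × 255 g/cup ≈ 70.8 g
vegetable oil: 0.25 L × 4/3 × 1000 mL/L ≈ 333.3 mL
panko: 1 tsp × 4/3 ≈ 1.3 tsp
diced tomatoes: (1 tbsp + 1 tsp = 4/3 tbsp) × 4/3 ÷ 16 tbsp/cup × 180 g/cup = 20.0 g

soy sauce: 70.8 g; vegetable oil: 333.3 mL; panko: 1.3 tsp; diced tomatoes: 20.0 g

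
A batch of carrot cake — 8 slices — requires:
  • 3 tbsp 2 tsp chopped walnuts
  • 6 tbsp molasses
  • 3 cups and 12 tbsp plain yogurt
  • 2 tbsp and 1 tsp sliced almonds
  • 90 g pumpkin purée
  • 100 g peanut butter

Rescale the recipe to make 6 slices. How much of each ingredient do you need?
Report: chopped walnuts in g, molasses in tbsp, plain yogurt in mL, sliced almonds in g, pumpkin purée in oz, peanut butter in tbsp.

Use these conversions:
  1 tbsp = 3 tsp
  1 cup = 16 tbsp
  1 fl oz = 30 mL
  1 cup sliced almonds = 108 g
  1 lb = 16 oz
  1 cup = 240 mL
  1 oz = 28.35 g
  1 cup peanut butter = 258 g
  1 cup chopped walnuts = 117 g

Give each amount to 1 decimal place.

Scaling factor: 6/8 = 3/4 = 0.75.
chopped walnuts: (3 tbsp + 2 tsp = 11/3 tbsp) × 3/4 ÷ 16 tbsp/cup × 117 g/cup ≈ 20.1 g
molasses: 6 tbsp × 3/4 = 4.5 tbsp
plain yogurt: (3 cup + 12 tbsp = 3.75 cup) × 3/4 × 240 mL/cup = 675.0 mL
sliced almonds: (2 tbsp + 1 tsp = 7/3 tbsp) × 3/4 ÷ 16 tbsp/cup × 108 g/cup ≈ 11.8 g
pumpkin purée: 90 g × 3/4 ÷ 28.35 g/oz ≈ 2.4 oz
peanut butter: 100 g × 3/4 ÷ 258 g/cup × 16 tbsp/cup ≈ 4.7 tbsp

chopped walnuts: 20.1 g; molasses: 4.5 tbsp; plain yogurt: 675.0 mL; sliced almonds: 11.8 g; pumpkin purée: 2.4 oz; peanut butter: 4.7 tbsp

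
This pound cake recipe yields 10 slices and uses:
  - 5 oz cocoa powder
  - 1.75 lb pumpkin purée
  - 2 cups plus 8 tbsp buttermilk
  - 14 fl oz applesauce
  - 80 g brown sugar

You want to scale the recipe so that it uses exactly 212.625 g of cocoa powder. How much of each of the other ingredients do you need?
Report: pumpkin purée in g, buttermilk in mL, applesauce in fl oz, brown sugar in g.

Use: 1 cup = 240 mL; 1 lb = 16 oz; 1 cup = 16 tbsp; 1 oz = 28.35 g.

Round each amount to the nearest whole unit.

The original recipe has 141.75 g of cocoa powder, so the scaling factor is 212.625 ÷ 141.75 = 3/2 = 1.5.
pumpkin purée: 1.75 lb × 3/2 × 16 oz/lb × 28.35 g/oz ≈ 1191 g
buttermilk: (2 cup + 8 tbsp = 2.5 cup) × 3/2 × 240 mL/cup = 900 mL
applesauce: 14 fl oz × 3/2 = 21 fl oz
brown sugar: 80 g × 3/2 = 120 g

pumpkin purée: 1191 g; buttermilk: 900 mL; applesauce: 21 fl oz; brown sugar: 120 g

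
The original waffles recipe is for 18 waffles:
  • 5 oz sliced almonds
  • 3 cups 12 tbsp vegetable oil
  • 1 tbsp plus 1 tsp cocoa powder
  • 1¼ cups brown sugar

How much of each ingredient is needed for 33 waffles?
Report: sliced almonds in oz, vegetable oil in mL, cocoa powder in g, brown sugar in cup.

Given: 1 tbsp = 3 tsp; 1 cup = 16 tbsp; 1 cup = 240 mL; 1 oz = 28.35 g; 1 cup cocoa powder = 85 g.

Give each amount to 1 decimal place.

sliced almonds: 9.2 oz; vegetable oil: 1650.0 mL; cocoa powder: 13.0 g; brown sugar: 2.3 cup

Scaling factor: 33/18 = 11/6.
sliced almonds: 5 oz × 11/6 ≈ 9.2 oz
vegetable oil: (3 cup + 12 tbsp = 3.75 cup) × 11/6 × 240 mL/cup = 1650.0 mL
cocoa powder: (1 tbsp + 1 tsp = 4/3 tbsp) × 11/6 ÷ 16 tbsp/cup × 85 g/cup ≈ 13.0 g
brown sugar: 1.25 cup × 11/6 ≈ 2.3 cup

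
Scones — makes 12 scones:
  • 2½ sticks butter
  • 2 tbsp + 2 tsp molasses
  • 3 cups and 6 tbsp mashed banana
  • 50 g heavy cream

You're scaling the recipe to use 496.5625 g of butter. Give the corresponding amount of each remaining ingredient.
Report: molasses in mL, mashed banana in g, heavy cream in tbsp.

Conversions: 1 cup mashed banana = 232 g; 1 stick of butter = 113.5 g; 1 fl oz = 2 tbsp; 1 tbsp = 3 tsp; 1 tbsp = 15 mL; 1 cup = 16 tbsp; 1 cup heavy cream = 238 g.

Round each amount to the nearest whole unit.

The original recipe has 283.75 g of butter, so the scaling factor is 496.5625 ÷ 283.75 = 7/4 = 1.75.
molasses: (2 tbsp + 2 tsp = 8/3 tbsp) × 7/4 × 15 mL/tbsp = 70 mL
mashed banana: (3 cup + 6 tbsp = 3.375 cup) × 7/4 × 232 g/cup ≈ 1370 g
heavy cream: 50 g × 7/4 ÷ 238 g/cup × 16 tbsp/cup ≈ 6 tbsp

molasses: 70 mL; mashed banana: 1370 g; heavy cream: 6 tbsp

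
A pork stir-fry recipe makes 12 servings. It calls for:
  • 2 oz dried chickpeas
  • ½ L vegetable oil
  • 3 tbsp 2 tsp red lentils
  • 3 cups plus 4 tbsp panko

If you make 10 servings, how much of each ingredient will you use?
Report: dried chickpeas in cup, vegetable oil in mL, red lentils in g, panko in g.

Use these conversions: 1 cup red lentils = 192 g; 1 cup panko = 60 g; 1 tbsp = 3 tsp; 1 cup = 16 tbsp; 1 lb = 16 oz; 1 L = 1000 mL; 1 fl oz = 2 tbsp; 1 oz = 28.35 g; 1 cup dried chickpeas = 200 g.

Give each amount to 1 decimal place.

dried chickpeas: 0.2 cup; vegetable oil: 416.7 mL; red lentils: 36.7 g; panko: 162.5 g

Scaling factor: 10/12 = 5/6.
dried chickpeas: 2 oz × 5/6 × 28.35 g/oz ÷ 200 g/cup ≈ 0.2 cup
vegetable oil: 0.5 L × 5/6 × 1000 mL/L ≈ 416.7 mL
red lentils: (3 tbsp + 2 tsp = 11/3 tbsp) × 5/6 ÷ 16 tbsp/cup × 192 g/cup ≈ 36.7 g
panko: (3 cup + 4 tbsp = 3.25 cup) × 5/6 × 60 g/cup = 162.5 g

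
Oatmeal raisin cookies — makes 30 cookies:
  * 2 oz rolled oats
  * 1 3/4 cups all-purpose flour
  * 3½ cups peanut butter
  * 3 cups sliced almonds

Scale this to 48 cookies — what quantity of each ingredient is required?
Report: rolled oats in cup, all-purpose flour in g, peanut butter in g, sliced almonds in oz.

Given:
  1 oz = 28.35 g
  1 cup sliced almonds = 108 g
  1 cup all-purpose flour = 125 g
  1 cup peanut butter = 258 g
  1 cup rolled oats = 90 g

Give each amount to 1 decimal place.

rolled oats: 1.0 cup; all-purpose flour: 350.0 g; peanut butter: 1444.8 g; sliced almonds: 18.3 oz

Scaling factor: 48/30 = 8/5 = 1.6.
rolled oats: 2 oz × 8/5 × 28.35 g/oz ÷ 90 g/cup ≈ 1.0 cup
all-purpose flour: 1.75 cup × 8/5 × 125 g/cup = 350.0 g
peanut butter: 3.5 cup × 8/5 × 258 g/cup = 1444.8 g
sliced almonds: 3 cup × 8/5 × 108 g/cup ÷ 28.35 g/oz ≈ 18.3 oz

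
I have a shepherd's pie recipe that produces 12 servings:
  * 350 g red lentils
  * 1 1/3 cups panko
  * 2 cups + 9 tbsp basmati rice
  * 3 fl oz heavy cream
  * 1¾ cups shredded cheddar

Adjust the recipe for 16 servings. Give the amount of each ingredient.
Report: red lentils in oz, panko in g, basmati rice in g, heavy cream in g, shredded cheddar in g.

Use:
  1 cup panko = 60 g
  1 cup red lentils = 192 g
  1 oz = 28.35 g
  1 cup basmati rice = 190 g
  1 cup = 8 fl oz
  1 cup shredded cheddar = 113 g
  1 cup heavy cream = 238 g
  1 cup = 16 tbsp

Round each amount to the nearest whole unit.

red lentils: 16 oz; panko: 107 g; basmati rice: 649 g; heavy cream: 119 g; shredded cheddar: 264 g

Scaling factor: 16/12 = 4/3.
red lentils: 350 g × 4/3 ÷ 28.35 g/oz ≈ 16 oz
panko: 4/3 cup × 4/3 × 60 g/cup ≈ 107 g
basmati rice: (2 cup + 9 tbsp = 2.5625 cup) × 4/3 × 190 g/cup ≈ 649 g
heavy cream: 3 fl oz × 4/3 ÷ 8 fl oz/cup × 238 g/cup = 119 g
shredded cheddar: 1.75 cup × 4/3 × 113 g/cup ≈ 264 g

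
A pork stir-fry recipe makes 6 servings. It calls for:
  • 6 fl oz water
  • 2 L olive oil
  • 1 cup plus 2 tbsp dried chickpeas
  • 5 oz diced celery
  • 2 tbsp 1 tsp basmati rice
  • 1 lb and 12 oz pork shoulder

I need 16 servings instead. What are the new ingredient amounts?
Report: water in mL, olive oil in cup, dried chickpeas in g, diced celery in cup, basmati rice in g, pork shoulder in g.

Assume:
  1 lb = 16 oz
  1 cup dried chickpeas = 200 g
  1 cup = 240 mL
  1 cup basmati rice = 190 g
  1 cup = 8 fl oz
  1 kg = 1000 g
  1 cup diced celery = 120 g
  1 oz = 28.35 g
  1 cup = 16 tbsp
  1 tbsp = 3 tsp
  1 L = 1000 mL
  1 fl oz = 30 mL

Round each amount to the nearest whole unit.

water: 480 mL; olive oil: 22 cup; dried chickpeas: 600 g; diced celery: 3 cup; basmati rice: 74 g; pork shoulder: 2117 g

Scaling factor: 16/6 = 8/3.
water: 6 fl oz × 8/3 × 30 mL/fl oz = 480 mL
olive oil: 2 L × 8/3 × 1000 mL/L ÷ 240 mL/cup ≈ 22 cup
dried chickpeas: (1 cup + 2 tbsp = 1.125 cup) × 8/3 × 200 g/cup = 600 g
diced celery: 5 oz × 8/3 × 28.35 g/oz ÷ 120 g/cup ≈ 3 cup
basmati rice: (2 tbsp + 1 tsp = 7/3 tbsp) × 8/3 ÷ 16 tbsp/cup × 190 g/cup ≈ 74 g
pork shoulder: (1 lb + 12 oz = 1.75 lb) × 8/3 × 16 oz/lb × 28.35 g/oz ≈ 2117 g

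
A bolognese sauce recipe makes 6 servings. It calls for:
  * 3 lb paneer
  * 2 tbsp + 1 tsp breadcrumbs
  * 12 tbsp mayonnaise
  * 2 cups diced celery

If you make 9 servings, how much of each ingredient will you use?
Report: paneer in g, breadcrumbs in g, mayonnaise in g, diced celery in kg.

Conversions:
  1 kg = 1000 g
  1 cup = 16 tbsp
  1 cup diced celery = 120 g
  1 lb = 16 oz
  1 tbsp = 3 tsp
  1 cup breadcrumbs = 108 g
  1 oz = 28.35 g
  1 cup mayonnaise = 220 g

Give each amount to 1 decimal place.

Scaling factor: 9/6 = 3/2 = 1.5.
paneer: 3 lb × 3/2 × 16 oz/lb × 28.35 g/oz = 2041.2 g
breadcrumbs: (2 tbsp + 1 tsp = 7/3 tbsp) × 3/2 ÷ 16 tbsp/cup × 108 g/cup ≈ 23.6 g
mayonnaise: 12 tbsp × 3/2 ÷ 16 tbsp/cup × 220 g/cup = 247.5 g
diced celery: 2 cup × 3/2 × 120 g/cup ÷ 1000 g/kg ≈ 0.4 kg

paneer: 2041.2 g; breadcrumbs: 23.6 g; mayonnaise: 247.5 g; diced celery: 0.4 kg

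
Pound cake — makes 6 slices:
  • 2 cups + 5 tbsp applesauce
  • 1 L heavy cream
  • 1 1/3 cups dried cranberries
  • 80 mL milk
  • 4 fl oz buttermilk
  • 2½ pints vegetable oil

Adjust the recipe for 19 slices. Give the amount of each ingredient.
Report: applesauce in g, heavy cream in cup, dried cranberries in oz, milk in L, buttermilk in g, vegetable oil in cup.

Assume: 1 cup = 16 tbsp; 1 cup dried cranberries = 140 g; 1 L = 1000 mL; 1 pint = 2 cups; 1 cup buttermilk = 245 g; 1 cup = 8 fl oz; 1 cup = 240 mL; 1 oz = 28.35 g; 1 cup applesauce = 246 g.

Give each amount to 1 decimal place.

applesauce: 1801.4 g; heavy cream: 13.2 cup; dried cranberries: 20.9 oz; milk: 0.3 L; buttermilk: 387.9 g; vegetable oil: 15.8 cup

Scaling factor: 19/6.
applesauce: (2 cup + 5 tbsp = 2.3125 cup) × 19/6 × 246 g/cup ≈ 1801.4 g
heavy cream: 1 L × 19/6 × 1000 mL/L ÷ 240 mL/cup ≈ 13.2 cup
dried cranberries: 4/3 cup × 19/6 × 140 g/cup ÷ 28.35 g/oz ≈ 20.9 oz
milk: 80 mL × 19/6 ÷ 1000 mL/L ≈ 0.3 L
buttermilk: 4 fl oz × 19/6 ÷ 8 fl oz/cup × 245 g/cup ≈ 387.9 g
vegetable oil: 2.5 pint × 19/6 × 2 cup/pint ≈ 15.8 cup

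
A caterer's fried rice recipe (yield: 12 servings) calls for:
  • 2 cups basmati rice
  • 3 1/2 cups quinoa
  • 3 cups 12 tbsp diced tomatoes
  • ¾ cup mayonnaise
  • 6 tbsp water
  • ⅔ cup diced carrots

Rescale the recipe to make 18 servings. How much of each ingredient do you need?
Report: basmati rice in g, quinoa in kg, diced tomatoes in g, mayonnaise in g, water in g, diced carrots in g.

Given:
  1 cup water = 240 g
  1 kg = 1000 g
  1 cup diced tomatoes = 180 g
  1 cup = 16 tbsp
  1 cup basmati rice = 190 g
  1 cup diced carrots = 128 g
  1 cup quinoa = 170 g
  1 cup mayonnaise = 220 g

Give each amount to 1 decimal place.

Scaling factor: 18/12 = 3/2 = 1.5.
basmati rice: 2 cup × 3/2 × 190 g/cup = 570.0 g
quinoa: 3.5 cup × 3/2 × 170 g/cup ÷ 1000 g/kg ≈ 0.9 kg
diced tomatoes: (3 cup + 12 tbsp = 3.75 cup) × 3/2 × 180 g/cup = 1012.5 g
mayonnaise: 0.75 cup × 3/2 × 220 g/cup = 247.5 g
water: 6 tbsp × 3/2 ÷ 16 tbsp/cup × 240 g/cup = 135.0 g
diced carrots: 2/3 cup × 3/2 × 128 g/cup = 128.0 g

basmati rice: 570.0 g; quinoa: 0.9 kg; diced tomatoes: 1012.5 g; mayonnaise: 247.5 g; water: 135.0 g; diced carrots: 128.0 g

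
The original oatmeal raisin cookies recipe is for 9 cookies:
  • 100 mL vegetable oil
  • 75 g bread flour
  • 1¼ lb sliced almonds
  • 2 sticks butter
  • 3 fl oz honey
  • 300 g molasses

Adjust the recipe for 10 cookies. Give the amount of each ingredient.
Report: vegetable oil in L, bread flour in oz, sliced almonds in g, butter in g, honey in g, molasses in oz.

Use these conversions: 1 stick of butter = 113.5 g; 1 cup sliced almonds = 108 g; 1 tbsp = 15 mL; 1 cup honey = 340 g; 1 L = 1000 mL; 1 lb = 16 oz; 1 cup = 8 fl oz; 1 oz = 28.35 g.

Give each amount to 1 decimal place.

Scaling factor: 10/9.
vegetable oil: 100 mL × 10/9 ÷ 1000 mL/L ≈ 0.1 L
bread flour: 75 g × 10/9 ÷ 28.35 g/oz ≈ 2.9 oz
sliced almonds: 1.25 lb × 10/9 × 16 oz/lb × 28.35 g/oz = 630.0 g
butter: 2 stick × 10/9 × 113.5 g/stick ≈ 252.2 g
honey: 3 fl oz × 10/9 ÷ 8 fl oz/cup × 340 g/cup ≈ 141.7 g
molasses: 300 g × 10/9 ÷ 28.35 g/oz ≈ 11.8 oz

vegetable oil: 0.1 L; bread flour: 2.9 oz; sliced almonds: 630.0 g; butter: 252.2 g; honey: 141.7 g; molasses: 11.8 oz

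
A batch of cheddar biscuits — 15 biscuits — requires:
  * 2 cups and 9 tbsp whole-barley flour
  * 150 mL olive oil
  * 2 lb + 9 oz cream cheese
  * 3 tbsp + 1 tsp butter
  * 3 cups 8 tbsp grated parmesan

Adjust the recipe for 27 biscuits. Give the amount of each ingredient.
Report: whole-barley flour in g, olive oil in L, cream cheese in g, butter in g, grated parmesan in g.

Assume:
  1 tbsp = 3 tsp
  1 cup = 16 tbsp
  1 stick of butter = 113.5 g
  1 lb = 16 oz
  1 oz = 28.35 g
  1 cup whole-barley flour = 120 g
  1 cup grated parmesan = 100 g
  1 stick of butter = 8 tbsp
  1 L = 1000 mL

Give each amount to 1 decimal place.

Scaling factor: 27/15 = 9/5 = 1.8.
whole-barley flour: (2 cup + 9 tbsp = 2.5625 cup) × 9/5 × 120 g/cup = 553.5 g
olive oil: 150 mL × 9/5 ÷ 1000 mL/L ≈ 0.3 L
cream cheese: (2 lb + 9 oz = 2.5625 lb) × 9/5 × 16 oz/lb × 28.35 g/oz ≈ 2092.2 g
butter: (3 tbsp + 1 tsp = 10/3 tbsp) × 9/5 ÷ 8 tbsp/stick × 113.5 g/stick ≈ 85.1 g
grated parmesan: (3 cup + 8 tbsp = 3.5 cup) × 9/5 × 100 g/cup = 630.0 g

whole-barley flour: 553.5 g; olive oil: 0.3 L; cream cheese: 2092.2 g; butter: 85.1 g; grated parmesan: 630.0 g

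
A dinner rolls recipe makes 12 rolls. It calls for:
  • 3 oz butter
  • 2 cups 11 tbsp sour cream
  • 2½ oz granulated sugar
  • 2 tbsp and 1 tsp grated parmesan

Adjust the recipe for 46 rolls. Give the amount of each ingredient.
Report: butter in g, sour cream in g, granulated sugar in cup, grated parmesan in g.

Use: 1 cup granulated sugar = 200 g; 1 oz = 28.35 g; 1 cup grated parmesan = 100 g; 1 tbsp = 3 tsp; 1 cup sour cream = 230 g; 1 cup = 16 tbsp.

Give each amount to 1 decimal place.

butter: 326.0 g; sour cream: 2369.5 g; granulated sugar: 1.4 cup; grated parmesan: 55.9 g

Scaling factor: 46/12 = 23/6.
butter: 3 oz × 23/6 × 28.35 g/oz ≈ 326.0 g
sour cream: (2 cup + 11 tbsp = 2.6875 cup) × 23/6 × 230 g/cup ≈ 2369.5 g
granulated sugar: 2.5 oz × 23/6 × 28.35 g/oz ÷ 200 g/cup ≈ 1.4 cup
grated parmesan: (2 tbsp + 1 tsp = 7/3 tbsp) × 23/6 ÷ 16 tbsp/cup × 100 g/cup ≈ 55.9 g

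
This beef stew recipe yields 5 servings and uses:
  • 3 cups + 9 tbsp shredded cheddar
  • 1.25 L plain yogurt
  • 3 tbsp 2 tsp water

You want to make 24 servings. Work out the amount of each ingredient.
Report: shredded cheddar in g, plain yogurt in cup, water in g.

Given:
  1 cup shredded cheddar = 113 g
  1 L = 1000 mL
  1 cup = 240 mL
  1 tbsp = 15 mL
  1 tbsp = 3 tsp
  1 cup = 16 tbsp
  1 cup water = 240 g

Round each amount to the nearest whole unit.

shredded cheddar: 1932 g; plain yogurt: 25 cup; water: 264 g

Scaling factor: 24/5 = 4.8.
shredded cheddar: (3 cup + 9 tbsp = 3.5625 cup) × 24/5 × 113 g/cup ≈ 1932 g
plain yogurt: 1.25 L × 24/5 × 1000 mL/L ÷ 240 mL/cup = 25 cup
water: (3 tbsp + 2 tsp = 11/3 tbsp) × 24/5 ÷ 16 tbsp/cup × 240 g/cup = 264 g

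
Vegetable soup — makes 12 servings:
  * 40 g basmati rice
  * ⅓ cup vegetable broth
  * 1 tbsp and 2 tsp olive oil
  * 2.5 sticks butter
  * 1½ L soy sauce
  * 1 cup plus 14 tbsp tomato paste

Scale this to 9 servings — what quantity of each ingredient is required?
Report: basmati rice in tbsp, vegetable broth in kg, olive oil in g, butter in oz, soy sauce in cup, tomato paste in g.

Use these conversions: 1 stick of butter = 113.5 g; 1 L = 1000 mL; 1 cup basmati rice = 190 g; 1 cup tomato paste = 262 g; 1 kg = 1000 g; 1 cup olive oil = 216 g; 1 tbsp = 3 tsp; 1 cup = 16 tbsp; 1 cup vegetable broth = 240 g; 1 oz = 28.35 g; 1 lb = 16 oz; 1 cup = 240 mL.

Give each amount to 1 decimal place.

basmati rice: 2.5 tbsp; vegetable broth: 0.1 kg; olive oil: 16.9 g; butter: 7.5 oz; soy sauce: 4.7 cup; tomato paste: 368.4 g

Scaling factor: 9/12 = 3/4 = 0.75.
basmati rice: 40 g × 3/4 ÷ 190 g/cup × 16 tbsp/cup ≈ 2.5 tbsp
vegetable broth: 1/3 cup × 3/4 × 240 g/cup ÷ 1000 g/kg ≈ 0.1 kg
olive oil: (1 tbsp + 2 tsp = 5/3 tbsp) × 3/4 ÷ 16 tbsp/cup × 216 g/cup ≈ 16.9 g
butter: 2.5 stick × 3/4 × 113.5 g/stick ÷ 28.35 g/oz ≈ 7.5 oz
soy sauce: 1.5 L × 3/4 × 1000 mL/L ÷ 240 mL/cup ≈ 4.7 cup
tomato paste: (1 cup + 14 tbsp = 1.875 cup) × 3/4 × 262 g/cup ≈ 368.4 g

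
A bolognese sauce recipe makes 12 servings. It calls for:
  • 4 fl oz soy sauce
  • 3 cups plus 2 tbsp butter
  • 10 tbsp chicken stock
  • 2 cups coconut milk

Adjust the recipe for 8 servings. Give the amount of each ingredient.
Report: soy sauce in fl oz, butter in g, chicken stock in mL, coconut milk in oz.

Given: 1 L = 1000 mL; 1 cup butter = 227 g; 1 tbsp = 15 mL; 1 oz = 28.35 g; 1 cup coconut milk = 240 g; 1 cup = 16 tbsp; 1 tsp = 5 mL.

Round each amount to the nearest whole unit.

soy sauce: 3 fl oz; butter: 473 g; chicken stock: 100 mL; coconut milk: 11 oz

Scaling factor: 8/12 = 2/3.
soy sauce: 4 fl oz × 2/3 ≈ 3 fl oz
butter: (3 cup + 2 tbsp = 3.125 cup) × 2/3 × 227 g/cup ≈ 473 g
chicken stock: 10 tbsp × 2/3 × 15 mL/tbsp = 100 mL
coconut milk: 2 cup × 2/3 × 240 g/cup ÷ 28.35 g/oz ≈ 11 oz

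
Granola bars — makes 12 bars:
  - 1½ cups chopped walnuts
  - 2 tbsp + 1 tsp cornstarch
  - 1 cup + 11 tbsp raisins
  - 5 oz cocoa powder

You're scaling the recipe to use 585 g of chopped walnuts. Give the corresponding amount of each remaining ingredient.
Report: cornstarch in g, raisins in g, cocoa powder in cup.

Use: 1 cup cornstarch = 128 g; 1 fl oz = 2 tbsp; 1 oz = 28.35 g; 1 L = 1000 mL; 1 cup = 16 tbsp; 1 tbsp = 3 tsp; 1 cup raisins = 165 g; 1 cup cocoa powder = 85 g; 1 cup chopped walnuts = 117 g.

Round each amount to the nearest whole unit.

The original recipe has 175.5 g of chopped walnuts, so the scaling factor is 585 ÷ 175.5 = 10/3.
cornstarch: (2 tbsp + 1 tsp = 7/3 tbsp) × 10/3 ÷ 16 tbsp/cup × 128 g/cup ≈ 62 g
raisins: (1 cup + 11 tbsp = 1.6875 cup) × 10/3 × 165 g/cup ≈ 928 g
cocoa powder: 5 oz × 10/3 × 28.35 g/oz ÷ 85 g/cup ≈ 6 cup

cornstarch: 62 g; raisins: 928 g; cocoa powder: 6 cup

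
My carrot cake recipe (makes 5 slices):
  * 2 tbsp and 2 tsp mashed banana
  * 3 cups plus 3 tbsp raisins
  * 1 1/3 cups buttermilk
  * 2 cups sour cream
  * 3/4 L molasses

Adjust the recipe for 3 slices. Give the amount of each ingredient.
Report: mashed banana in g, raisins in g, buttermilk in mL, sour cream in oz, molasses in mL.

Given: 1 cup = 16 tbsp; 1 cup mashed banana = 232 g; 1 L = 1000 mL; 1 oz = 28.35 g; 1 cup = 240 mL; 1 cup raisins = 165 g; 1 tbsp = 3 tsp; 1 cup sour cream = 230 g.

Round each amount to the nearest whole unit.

mashed banana: 23 g; raisins: 316 g; buttermilk: 192 mL; sour cream: 10 oz; molasses: 450 mL

Scaling factor: 3/5 = 0.6.
mashed banana: (2 tbsp + 2 tsp = 8/3 tbsp) × 3/5 ÷ 16 tbsp/cup × 232 g/cup ≈ 23 g
raisins: (3 cup + 3 tbsp = 3.1875 cup) × 3/5 × 165 g/cup ≈ 316 g
buttermilk: 4/3 cup × 3/5 × 240 mL/cup = 192 mL
sour cream: 2 cup × 3/5 × 230 g/cup ÷ 28.35 g/oz ≈ 10 oz
molasses: 0.75 L × 3/5 × 1000 mL/L = 450 mL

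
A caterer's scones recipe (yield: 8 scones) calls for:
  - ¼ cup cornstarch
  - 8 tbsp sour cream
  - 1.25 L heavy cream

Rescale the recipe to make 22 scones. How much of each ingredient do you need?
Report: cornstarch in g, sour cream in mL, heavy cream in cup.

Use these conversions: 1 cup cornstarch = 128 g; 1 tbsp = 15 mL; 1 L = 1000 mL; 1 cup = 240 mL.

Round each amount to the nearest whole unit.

cornstarch: 88 g; sour cream: 330 mL; heavy cream: 14 cup

Scaling factor: 22/8 = 11/4 = 2.75.
cornstarch: 0.25 cup × 11/4 × 128 g/cup = 88 g
sour cream: 8 tbsp × 11/4 × 15 mL/tbsp = 330 mL
heavy cream: 1.25 L × 11/4 × 1000 mL/L ÷ 240 mL/cup ≈ 14 cup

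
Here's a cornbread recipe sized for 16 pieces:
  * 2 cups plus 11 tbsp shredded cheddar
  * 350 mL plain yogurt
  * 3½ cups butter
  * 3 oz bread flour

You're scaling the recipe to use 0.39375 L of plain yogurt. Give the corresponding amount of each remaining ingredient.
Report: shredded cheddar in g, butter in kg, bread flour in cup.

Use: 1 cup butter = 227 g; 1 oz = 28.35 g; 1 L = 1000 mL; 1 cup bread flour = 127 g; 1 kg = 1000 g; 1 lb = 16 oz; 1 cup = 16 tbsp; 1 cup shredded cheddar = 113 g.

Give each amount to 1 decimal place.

The original recipe has 0.35 L of plain yogurt, so the scaling factor is 0.39375 ÷ 0.35 = 9/8 = 1.125.
shredded cheddar: (2 cup + 11 tbsp = 2.6875 cup) × 9/8 × 113 g/cup ≈ 341.6 g
butter: 3.5 cup × 9/8 × 227 g/cup ÷ 1000 g/kg ≈ 0.9 kg
bread flour: 3 oz × 9/8 × 28.35 g/oz ÷ 127 g/cup ≈ 0.8 cup

shredded cheddar: 341.6 g; butter: 0.9 kg; bread flour: 0.8 cup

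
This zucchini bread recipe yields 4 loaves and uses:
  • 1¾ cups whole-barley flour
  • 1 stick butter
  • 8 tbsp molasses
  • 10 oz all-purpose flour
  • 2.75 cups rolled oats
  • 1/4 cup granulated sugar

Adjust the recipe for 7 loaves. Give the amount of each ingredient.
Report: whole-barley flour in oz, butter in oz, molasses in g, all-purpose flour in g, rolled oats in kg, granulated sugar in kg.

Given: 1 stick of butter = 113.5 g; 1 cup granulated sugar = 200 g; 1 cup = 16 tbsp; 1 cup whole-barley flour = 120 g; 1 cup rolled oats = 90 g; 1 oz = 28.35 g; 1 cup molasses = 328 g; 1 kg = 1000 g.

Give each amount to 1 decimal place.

whole-barley flour: 13.0 oz; butter: 7.0 oz; molasses: 287.0 g; all-purpose flour: 496.1 g; rolled oats: 0.4 kg; granulated sugar: 0.1 kg

Scaling factor: 7/4 = 1.75.
whole-barley flour: 1.75 cup × 7/4 × 120 g/cup ÷ 28.35 g/oz ≈ 13.0 oz
butter: 1 stick × 7/4 × 113.5 g/stick ÷ 28.35 g/oz ≈ 7.0 oz
molasses: 8 tbsp × 7/4 ÷ 16 tbsp/cup × 328 g/cup = 287.0 g
all-purpose flour: 10 oz × 7/4 × 28.35 g/oz ≈ 496.1 g
rolled oats: 2.75 cup × 7/4 × 90 g/cup ÷ 1000 g/kg ≈ 0.4 kg
granulated sugar: 0.25 cup × 7/4 × 200 g/cup ÷ 1000 g/kg ≈ 0.1 kg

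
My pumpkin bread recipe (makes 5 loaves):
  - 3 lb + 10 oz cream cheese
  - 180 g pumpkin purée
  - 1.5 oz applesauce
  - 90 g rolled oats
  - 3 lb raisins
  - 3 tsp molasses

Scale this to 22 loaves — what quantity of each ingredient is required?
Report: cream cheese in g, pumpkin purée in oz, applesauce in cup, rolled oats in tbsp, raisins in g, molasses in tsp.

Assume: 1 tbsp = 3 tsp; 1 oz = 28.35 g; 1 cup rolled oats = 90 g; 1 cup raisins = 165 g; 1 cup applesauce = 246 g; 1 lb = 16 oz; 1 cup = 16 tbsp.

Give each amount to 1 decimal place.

cream cheese: 7234.9 g; pumpkin purée: 27.9 oz; applesauce: 0.8 cup; rolled oats: 70.4 tbsp; raisins: 5987.5 g; molasses: 13.2 tsp

Scaling factor: 22/5 = 4.4.
cream cheese: (3 lb + 10 oz = 3.625 lb) × 22/5 × 16 oz/lb × 28.35 g/oz ≈ 7234.9 g
pumpkin purée: 180 g × 22/5 ÷ 28.35 g/oz ≈ 27.9 oz
applesauce: 1.5 oz × 22/5 × 28.35 g/oz ÷ 246 g/cup ≈ 0.8 cup
rolled oats: 90 g × 22/5 ÷ 90 g/cup × 16 tbsp/cup = 70.4 tbsp
raisins: 3 lb × 22/5 × 16 oz/lb × 28.35 g/oz ≈ 5987.5 g
molasses: 3 tsp × 22/5 = 13.2 tsp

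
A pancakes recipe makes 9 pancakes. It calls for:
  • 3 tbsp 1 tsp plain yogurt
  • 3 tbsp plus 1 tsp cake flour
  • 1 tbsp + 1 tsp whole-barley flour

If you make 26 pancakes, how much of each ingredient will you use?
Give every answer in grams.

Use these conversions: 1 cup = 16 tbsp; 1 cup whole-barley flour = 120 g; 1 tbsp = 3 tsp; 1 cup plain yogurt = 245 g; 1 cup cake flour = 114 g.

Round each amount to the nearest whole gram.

plain yogurt: 147 g; cake flour: 69 g; whole-barley flour: 29 g

Scaling factor: 26/9.
plain yogurt: (3 tbsp + 1 tsp = 10/3 tbsp) × 26/9 ÷ 16 tbsp/cup × 245 g/cup ≈ 147 g
cake flour: (3 tbsp + 1 tsp = 10/3 tbsp) × 26/9 ÷ 16 tbsp/cup × 114 g/cup ≈ 69 g
whole-barley flour: (1 tbsp + 1 tsp = 4/3 tbsp) × 26/9 ÷ 16 tbsp/cup × 120 g/cup ≈ 29 g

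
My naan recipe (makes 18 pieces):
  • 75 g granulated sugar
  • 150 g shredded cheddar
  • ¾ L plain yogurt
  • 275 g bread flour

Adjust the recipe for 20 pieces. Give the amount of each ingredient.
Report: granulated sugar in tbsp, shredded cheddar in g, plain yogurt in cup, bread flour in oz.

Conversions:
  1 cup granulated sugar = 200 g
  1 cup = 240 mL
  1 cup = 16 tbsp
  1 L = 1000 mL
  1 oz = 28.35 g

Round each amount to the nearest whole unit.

granulated sugar: 7 tbsp; shredded cheddar: 167 g; plain yogurt: 3 cup; bread flour: 11 oz

Scaling factor: 20/18 = 10/9.
granulated sugar: 75 g × 10/9 ÷ 200 g/cup × 16 tbsp/cup ≈ 7 tbsp
shredded cheddar: 150 g × 10/9 ≈ 167 g
plain yogurt: 0.75 L × 10/9 × 1000 mL/L ÷ 240 mL/cup ≈ 3 cup
bread flour: 275 g × 10/9 ÷ 28.35 g/oz ≈ 11 oz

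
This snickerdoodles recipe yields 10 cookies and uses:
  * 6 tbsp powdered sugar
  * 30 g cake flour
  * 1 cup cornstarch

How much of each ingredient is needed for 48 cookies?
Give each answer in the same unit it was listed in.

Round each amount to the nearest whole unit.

Scaling factor: 48/10 = 24/5 = 4.8.
powdered sugar: 6 tbsp × 24/5 ≈ 29 tbsp
cake flour: 30 g × 24/5 = 144 g
cornstarch: 1 cup × 24/5 ≈ 5 cup

powdered sugar: 29 tbsp; cake flour: 144 g; cornstarch: 5 cup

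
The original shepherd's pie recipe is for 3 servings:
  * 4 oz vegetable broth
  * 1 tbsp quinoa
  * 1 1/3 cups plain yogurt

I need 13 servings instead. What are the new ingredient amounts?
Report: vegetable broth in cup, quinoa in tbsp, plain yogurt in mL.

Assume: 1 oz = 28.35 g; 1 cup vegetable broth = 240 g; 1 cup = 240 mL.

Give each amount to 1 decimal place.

Scaling factor: 13/3.
vegetable broth: 4 oz × 13/3 × 28.35 g/oz ÷ 240 g/cup ≈ 2.0 cup
quinoa: 1 tbsp × 13/3 ≈ 4.3 tbsp
plain yogurt: 4/3 cup × 13/3 × 240 mL/cup ≈ 1386.7 mL

vegetable broth: 2.0 cup; quinoa: 4.3 tbsp; plain yogurt: 1386.7 mL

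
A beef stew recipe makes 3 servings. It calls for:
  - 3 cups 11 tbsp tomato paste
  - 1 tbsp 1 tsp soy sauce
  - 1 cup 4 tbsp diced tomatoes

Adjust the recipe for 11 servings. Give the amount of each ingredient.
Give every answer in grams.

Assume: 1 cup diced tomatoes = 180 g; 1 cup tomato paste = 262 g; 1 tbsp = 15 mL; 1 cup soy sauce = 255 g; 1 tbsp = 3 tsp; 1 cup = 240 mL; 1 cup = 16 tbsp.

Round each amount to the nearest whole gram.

tomato paste: 3542 g; soy sauce: 78 g; diced tomatoes: 825 g

Scaling factor: 11/3.
tomato paste: (3 cup + 11 tbsp = 3.6875 cup) × 11/3 × 262 g/cup ≈ 3542 g
soy sauce: (1 tbsp + 1 tsp = 4/3 tbsp) × 11/3 ÷ 16 tbsp/cup × 255 g/cup ≈ 78 g
diced tomatoes: (1 cup + 4 tbsp = 1.25 cup) × 11/3 × 180 g/cup = 825 g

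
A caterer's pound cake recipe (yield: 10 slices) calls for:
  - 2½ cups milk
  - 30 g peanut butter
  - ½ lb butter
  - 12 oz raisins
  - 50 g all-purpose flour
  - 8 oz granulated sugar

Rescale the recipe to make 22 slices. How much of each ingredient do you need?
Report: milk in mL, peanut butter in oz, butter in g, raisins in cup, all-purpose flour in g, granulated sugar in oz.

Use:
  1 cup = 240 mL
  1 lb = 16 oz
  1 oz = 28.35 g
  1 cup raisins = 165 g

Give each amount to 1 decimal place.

milk: 1320.0 mL; peanut butter: 2.3 oz; butter: 499.0 g; raisins: 4.5 cup; all-purpose flour: 110.0 g; granulated sugar: 17.6 oz

Scaling factor: 22/10 = 11/5 = 2.2.
milk: 2.5 cup × 11/5 × 240 mL/cup = 1320.0 mL
peanut butter: 30 g × 11/5 ÷ 28.35 g/oz ≈ 2.3 oz
butter: 0.5 lb × 11/5 × 16 oz/lb × 28.35 g/oz ≈ 499.0 g
raisins: 12 oz × 11/5 × 28.35 g/oz ÷ 165 g/cup ≈ 4.5 cup
all-purpose flour: 50 g × 11/5 = 110.0 g
granulated sugar: 8 oz × 11/5 = 17.6 oz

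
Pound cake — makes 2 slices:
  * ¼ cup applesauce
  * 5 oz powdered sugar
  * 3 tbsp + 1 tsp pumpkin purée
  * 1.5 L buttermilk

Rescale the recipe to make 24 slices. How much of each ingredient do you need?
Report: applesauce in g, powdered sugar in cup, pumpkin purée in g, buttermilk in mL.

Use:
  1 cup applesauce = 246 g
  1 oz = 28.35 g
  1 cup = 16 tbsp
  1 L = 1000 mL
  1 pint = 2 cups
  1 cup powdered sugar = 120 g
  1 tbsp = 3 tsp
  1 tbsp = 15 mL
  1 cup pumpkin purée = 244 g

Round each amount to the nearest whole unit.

Scaling factor: 24/2 = 12.
applesauce: 0.25 cup × 12 × 246 g/cup = 738 g
powdered sugar: 5 oz × 12 × 28.35 g/oz ÷ 120 g/cup ≈ 14 cup
pumpkin purée: (3 tbsp + 1 tsp = 10/3 tbsp) × 12 ÷ 16 tbsp/cup × 244 g/cup = 610 g
buttermilk: 1.5 L × 12 × 1000 mL/L = 18000 mL

applesauce: 738 g; powdered sugar: 14 cup; pumpkin purée: 610 g; buttermilk: 18000 mL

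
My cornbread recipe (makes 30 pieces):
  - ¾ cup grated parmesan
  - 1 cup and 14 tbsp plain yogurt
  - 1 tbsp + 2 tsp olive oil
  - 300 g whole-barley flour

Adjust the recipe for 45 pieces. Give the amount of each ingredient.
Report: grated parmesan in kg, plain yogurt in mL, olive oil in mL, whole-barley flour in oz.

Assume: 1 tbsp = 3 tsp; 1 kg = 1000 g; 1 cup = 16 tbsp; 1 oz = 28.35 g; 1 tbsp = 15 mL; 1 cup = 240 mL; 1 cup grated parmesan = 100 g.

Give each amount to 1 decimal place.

Scaling factor: 45/30 = 3/2 = 1.5.
grated parmesan: 0.75 cup × 3/2 × 100 g/cup ÷ 1000 g/kg ≈ 0.1 kg
plain yogurt: (1 cup + 14 tbsp = 1.875 cup) × 3/2 × 240 mL/cup = 675.0 mL
olive oil: (1 tbsp + 2 tsp = 5/3 tbsp) × 3/2 × 15 mL/tbsp = 37.5 mL
whole-barley flour: 300 g × 3/2 ÷ 28.35 g/oz ≈ 15.9 oz

grated parmesan: 0.1 kg; plain yogurt: 675.0 mL; olive oil: 37.5 mL; whole-barley flour: 15.9 oz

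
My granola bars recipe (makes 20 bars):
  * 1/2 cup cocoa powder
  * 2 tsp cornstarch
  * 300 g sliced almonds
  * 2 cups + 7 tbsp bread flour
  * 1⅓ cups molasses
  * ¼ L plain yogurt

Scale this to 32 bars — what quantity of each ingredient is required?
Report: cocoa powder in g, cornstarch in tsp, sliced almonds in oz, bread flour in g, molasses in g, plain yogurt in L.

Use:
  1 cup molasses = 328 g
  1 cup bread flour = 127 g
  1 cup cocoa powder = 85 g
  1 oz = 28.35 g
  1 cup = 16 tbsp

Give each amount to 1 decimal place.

Scaling factor: 32/20 = 8/5 = 1.6.
cocoa powder: 0.5 cup × 8/5 × 85 g/cup = 68.0 g
cornstarch: 2 tsp × 8/5 = 3.2 tsp
sliced almonds: 300 g × 8/5 ÷ 28.35 g/oz ≈ 16.9 oz
bread flour: (2 cup + 7 tbsp = 2.4375 cup) × 8/5 × 127 g/cup = 495.3 g
molasses: 4/3 cup × 8/5 × 328 g/cup ≈ 699.7 g
plain yogurt: 0.25 L × 8/5 = 0.4 L

cocoa powder: 68.0 g; cornstarch: 3.2 tsp; sliced almonds: 16.9 oz; bread flour: 495.3 g; molasses: 699.7 g; plain yogurt: 0.4 L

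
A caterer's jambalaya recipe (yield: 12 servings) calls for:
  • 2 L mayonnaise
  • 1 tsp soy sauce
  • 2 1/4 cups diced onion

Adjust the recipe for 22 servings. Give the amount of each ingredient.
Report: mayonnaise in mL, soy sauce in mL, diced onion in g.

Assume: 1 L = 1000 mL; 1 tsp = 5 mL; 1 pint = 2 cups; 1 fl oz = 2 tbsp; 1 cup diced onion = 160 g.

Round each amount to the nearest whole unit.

Scaling factor: 22/12 = 11/6.
mayonnaise: 2 L × 11/6 × 1000 mL/L ≈ 3667 mL
soy sauce: 1 tsp × 11/6 × 5 mL/tsp ≈ 9 mL
diced onion: 2.25 cup × 11/6 × 160 g/cup = 660 g

mayonnaise: 3667 mL; soy sauce: 9 mL; diced onion: 660 g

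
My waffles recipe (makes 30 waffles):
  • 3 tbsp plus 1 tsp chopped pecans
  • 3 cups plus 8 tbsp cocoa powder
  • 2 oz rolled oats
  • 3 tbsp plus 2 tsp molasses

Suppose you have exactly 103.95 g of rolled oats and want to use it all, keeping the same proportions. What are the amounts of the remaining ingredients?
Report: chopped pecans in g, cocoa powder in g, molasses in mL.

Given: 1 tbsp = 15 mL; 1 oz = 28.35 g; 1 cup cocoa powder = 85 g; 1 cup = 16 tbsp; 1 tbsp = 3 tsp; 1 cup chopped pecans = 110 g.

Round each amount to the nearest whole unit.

chopped pecans: 42 g; cocoa powder: 545 g; molasses: 101 mL

The original recipe has 56.7 g of rolled oats, so the scaling factor is 103.95 ÷ 56.7 = 11/6.
chopped pecans: (3 tbsp + 1 tsp = 10/3 tbsp) × 11/6 ÷ 16 tbsp/cup × 110 g/cup ≈ 42 g
cocoa powder: (3 cup + 8 tbsp = 3.5 cup) × 11/6 × 85 g/cup ≈ 545 g
molasses: (3 tbsp + 2 tsp = 11/3 tbsp) × 11/6 × 15 mL/tbsp ≈ 101 mL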